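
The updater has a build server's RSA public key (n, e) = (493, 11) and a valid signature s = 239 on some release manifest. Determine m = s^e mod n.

s^2 ≡ 239^2 = 57121 ≡ 426
s^4 ≡ 426^2 = 181476 ≡ 52
s^8 ≡ 52^2 = 2704 ≡ 239
11 = 8 + 2 + 1, so s^11 ≡ 239·426·239 ≡ 52 (mod 493)

52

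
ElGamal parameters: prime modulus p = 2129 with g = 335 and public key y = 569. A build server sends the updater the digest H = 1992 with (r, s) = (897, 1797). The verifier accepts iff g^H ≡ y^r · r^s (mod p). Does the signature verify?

Left side g^H mod p:
335^2 = 112225 ≡ 1517
335^4 ≡ 1517^2 = 2301289 ≡ 1969
335^8 ≡ 1969^2 = 3876961 ≡ 52
335^16 ≡ 52^2 = 2704 ≡ 575
335^32 ≡ 575^2 = 330625 ≡ 630
335^64 ≡ 630^2 = 396900 ≡ 906
335^128 ≡ 906^2 = 820836 ≡ 1171
335^256 ≡ 1171^2 = 1371241 ≡ 165
335^512 ≡ 165^2 = 27225 ≡ 1677
335^1024 ≡ 1677^2 = 2812329 ≡ 2049
1992 = 1024 + 512 + 256 + 128 + 64 + 8, so 335^1992 ≡ 2049·1677·165·1171·906·52 ≡ 983 (mod 2129)
Right side y^r · r^s mod p:
569^2 = 323761 ≡ 153
569^4 ≡ 153^2 = 23409 ≡ 2119
569^8 ≡ 2119^2 = 4490161 ≡ 100
569^16 ≡ 100^2 = 10000 ≡ 1484
569^32 ≡ 1484^2 = 2202256 ≡ 870
569^64 ≡ 870^2 = 756900 ≡ 1105
569^128 ≡ 1105^2 = 1221025 ≡ 1108
569^256 ≡ 1108^2 = 1227664 ≡ 1360
569^512 ≡ 1360^2 = 1849600 ≡ 1628
897 = 512 + 256 + 128 + 1, so 569^897 ≡ 1628·1360·1108·569 ≡ 1979 (mod 2129)
897^2 = 804609 ≡ 1976
897^4 ≡ 1976^2 = 3904576 ≡ 2119
897^8 ≡ 2119^2 = 4490161 ≡ 100
897^16 ≡ 100^2 = 10000 ≡ 1484
897^32 ≡ 1484^2 = 2202256 ≡ 870
897^64 ≡ 870^2 = 756900 ≡ 1105
897^128 ≡ 1105^2 = 1221025 ≡ 1108
897^256 ≡ 1108^2 = 1227664 ≡ 1360
897^512 ≡ 1360^2 = 1849600 ≡ 1628
897^1024 ≡ 1628^2 = 2650384 ≡ 1908
1797 = 1024 + 512 + 256 + 4 + 1, so 897^1797 ≡ 1908·1628·1360·2119·897 ≡ 1739 (mod 2129)
1979·1739 = 3441481 ≡ 1017 (mod 2129)
983 ≠ 1017, so verification fails.

does not verify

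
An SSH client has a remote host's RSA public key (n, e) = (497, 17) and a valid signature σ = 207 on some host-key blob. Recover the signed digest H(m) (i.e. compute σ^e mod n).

198

σ^2 ≡ 207^2 = 42849 ≡ 107
σ^4 ≡ 107^2 = 11449 ≡ 18
σ^8 ≡ 18^2 = 324
σ^16 ≡ 324^2 = 104976 ≡ 109
17 = 16 + 1, so σ^17 ≡ 109·207 ≡ 198 (mod 497)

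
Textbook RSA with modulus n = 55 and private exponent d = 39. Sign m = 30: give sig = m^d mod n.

m^2 ≡ 30^2 = 900 ≡ 20
m^4 ≡ 20^2 = 400 ≡ 15
m^8 ≡ 15^2 = 225 ≡ 5
m^16 ≡ 5^2 = 25
m^32 ≡ 25^2 = 625 ≡ 20
39 = 32 + 4 + 2 + 1, so m^39 ≡ 20·15·20·30 ≡ 40 (mod 55)

40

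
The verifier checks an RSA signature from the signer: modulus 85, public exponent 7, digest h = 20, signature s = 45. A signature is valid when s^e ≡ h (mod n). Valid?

s^7 mod 85 = 20
20 = h, so the signature checks out.

yes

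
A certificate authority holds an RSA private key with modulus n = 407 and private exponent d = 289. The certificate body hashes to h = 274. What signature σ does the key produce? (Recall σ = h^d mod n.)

274

h^2 ≡ 274^2 = 75076 ≡ 188
h^4 ≡ 188^2 = 35344 ≡ 342
h^8 ≡ 342^2 = 116964 ≡ 155
h^16 ≡ 155^2 = 24025 ≡ 12
h^32 ≡ 12^2 = 144
h^64 ≡ 144^2 = 20736 ≡ 386
h^128 ≡ 386^2 = 148996 ≡ 34
h^256 ≡ 34^2 = 1156 ≡ 342
289 = 256 + 32 + 1, so h^289 ≡ 342·144·274 ≡ 274 (mod 407)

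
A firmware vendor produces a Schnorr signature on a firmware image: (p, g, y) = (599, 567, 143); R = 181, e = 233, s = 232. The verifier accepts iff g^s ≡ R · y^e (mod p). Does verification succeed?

g^s mod p:
567^232 mod 599 = 180
R · y^e mod p:
143^233 mod 599 = 62
181·62 = 11222 ≡ 440 (mod 599)
180 ≠ 440; the check fails.

fails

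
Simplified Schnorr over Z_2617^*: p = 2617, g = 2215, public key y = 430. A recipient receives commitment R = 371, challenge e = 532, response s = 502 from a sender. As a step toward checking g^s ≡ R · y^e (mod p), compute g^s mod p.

2215^2 = 4906225 ≡ 1967
2215^4 ≡ 1967^2 = 3869089 ≡ 1163
2215^8 ≡ 1163^2 = 1352569 ≡ 2197
2215^16 ≡ 2197^2 = 4826809 ≡ 1061
2215^32 ≡ 1061^2 = 1125721 ≡ 411
2215^64 ≡ 411^2 = 168921 ≡ 1433
2215^128 ≡ 1433^2 = 2053489 ≡ 1761
2215^256 ≡ 1761^2 = 3101121 ≡ 2593
502 = 256 + 128 + 64 + 32 + 16 + 4 + 2, so 2215^502 ≡ 2593·1761·1433·411·1061·1163·1967 ≡ 202 (mod 2617)

202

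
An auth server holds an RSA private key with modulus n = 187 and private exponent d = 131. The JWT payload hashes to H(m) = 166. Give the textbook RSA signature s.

(H(m))^2 ≡ 166^2 = 27556 ≡ 67
(H(m))^4 ≡ 67^2 = 4489 ≡ 1
(H(m))^8 ≡ 1^2 = 1
(H(m))^16 ≡ 1^2 = 1
(H(m))^32 ≡ 1^2 = 1
(H(m))^64 ≡ 1^2 = 1
(H(m))^128 ≡ 1^2 = 1
131 = 128 + 2 + 1, so (H(m))^131 ≡ 1·67·166 ≡ 89 (mod 187)

89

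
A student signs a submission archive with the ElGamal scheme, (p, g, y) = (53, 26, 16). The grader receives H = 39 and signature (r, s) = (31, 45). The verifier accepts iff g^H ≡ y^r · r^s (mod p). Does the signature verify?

does not verify

Left side g^H mod p:
Squares mod 53: 26^1≡26, 26^2≡40, 26^4≡10, 26^8≡47, 26^16≡36, 26^32≡24
39 = 32 + 4 + 2 + 1, so 26^39 ≡ 24·10·40·26 ≡ 23 (mod 53)
Right side y^r · r^s mod p:
Squares mod 53: 16^1≡16, 16^2≡44, 16^4≡28, 16^8≡42, 16^16≡15
31 = 16 + 8 + 4 + 2 + 1, so 16^31 ≡ 15·42·28·44·16 ≡ 24 (mod 53)
Squares mod 53: 31^1≡31, 31^2≡7, 31^4≡49, 31^8≡16, 31^16≡44, 31^32≡28
45 = 32 + 8 + 4 + 1, so 31^45 ≡ 28·16·49·31 ≡ 45 (mod 53)
24·45 = 1080 ≡ 20 (mod 53)
23 ≠ 20, so verification fails.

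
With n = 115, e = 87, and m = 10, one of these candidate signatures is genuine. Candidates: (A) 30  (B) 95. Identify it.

A

Candidate A: 30^2 = 900 ≡ 95; 30^4 ≡ 95^2 = 9025 ≡ 55; 30^8 ≡ 55^2 = 3025 ≡ 35; 30^16 ≡ 35^2 = 1225 ≡ 75; 30^32 ≡ 75^2 = 5625 ≡ 105; 30^64 ≡ 105^2 = 11025 ≡ 100; 87 = 64 + 16 + 4 + 2 + 1, so 30^87 ≡ 100·75·55·95·30 ≡ 10 (mod 115)
  → matches m = 10
Candidate B: 95^2 = 9025 ≡ 55; 95^4 ≡ 55^2 = 3025 ≡ 35; 95^8 ≡ 35^2 = 1225 ≡ 75; 95^16 ≡ 75^2 = 5625 ≡ 105; 95^32 ≡ 105^2 = 11025 ≡ 100; 95^64 ≡ 100^2 = 10000 ≡ 110; 87 = 64 + 16 + 4 + 2 + 1, so 95^87 ≡ 110·105·35·55·95 ≡ 100 (mod 115)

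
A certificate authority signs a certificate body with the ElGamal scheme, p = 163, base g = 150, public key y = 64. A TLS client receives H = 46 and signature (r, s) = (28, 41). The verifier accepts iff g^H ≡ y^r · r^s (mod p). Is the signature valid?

Left side g^H mod p:
Squares mod 163: 150^1≡150, 150^2≡6, 150^4≡36, 150^8≡155, 150^16≡64, 150^32≡21
46 = 32 + 8 + 4 + 2, so 150^46 ≡ 21·155·36·6 ≡ 61 (mod 163)
Right side y^r · r^s mod p:
Squares mod 163: 64^1≡64, 64^2≡21, 64^4≡115, 64^8≡22, 64^16≡158
28 = 16 + 8 + 4, so 64^28 ≡ 158·22·115 ≡ 64 (mod 163)
Squares mod 163: 28^1≡28, 28^2≡132, 28^4≡146, 28^8≡126, 28^16≡65, 28^32≡150
41 = 32 + 8 + 1, so 28^41 ≡ 150·126·28 ≡ 102 (mod 163)
64·102 = 6528 ≡ 8 (mod 163)
61 ≠ 8, so verification fails.

invalid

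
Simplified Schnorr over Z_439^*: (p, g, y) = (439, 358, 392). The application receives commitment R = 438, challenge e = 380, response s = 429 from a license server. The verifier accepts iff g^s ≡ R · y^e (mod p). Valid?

yes

g^s mod p:
358^2 = 128164 ≡ 415
358^4 ≡ 415^2 = 172225 ≡ 137
358^8 ≡ 137^2 = 18769 ≡ 331
358^16 ≡ 331^2 = 109561 ≡ 250
358^32 ≡ 250^2 = 62500 ≡ 162
358^64 ≡ 162^2 = 26244 ≡ 343
358^128 ≡ 343^2 = 117649 ≡ 436
358^256 ≡ 436^2 = 190096 ≡ 9
429 = 256 + 128 + 32 + 8 + 4 + 1, so 358^429 ≡ 9·436·162·331·137·358 ≡ 96 (mod 439)
R · y^e mod p:
392^2 = 153664 ≡ 14
392^4 ≡ 14^2 = 196
392^8 ≡ 196^2 = 38416 ≡ 223
392^16 ≡ 223^2 = 49729 ≡ 122
392^32 ≡ 122^2 = 14884 ≡ 397
392^64 ≡ 397^2 = 157609 ≡ 8
392^128 ≡ 8^2 = 64
392^256 ≡ 64^2 = 4096 ≡ 145
380 = 256 + 64 + 32 + 16 + 8 + 4, so 392^380 ≡ 145·8·397·122·223·196 ≡ 343 (mod 439)
438·343 = 150234 ≡ 96 (mod 439)
96 ≡ 96 (mod 439); signature holds.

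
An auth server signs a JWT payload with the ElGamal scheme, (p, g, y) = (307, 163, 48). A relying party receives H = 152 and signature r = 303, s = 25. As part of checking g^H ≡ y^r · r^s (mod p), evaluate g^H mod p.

163^152 mod 307 = 113

113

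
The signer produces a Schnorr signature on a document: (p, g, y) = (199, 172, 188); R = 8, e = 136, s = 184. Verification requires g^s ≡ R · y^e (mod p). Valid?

no

g^s mod p:
172^184 mod 199 = 28
R · y^e mod p:
188^136 mod 199 = 114
8·114 = 912 ≡ 116 (mod 199)
28 ≠ 116; the check fails.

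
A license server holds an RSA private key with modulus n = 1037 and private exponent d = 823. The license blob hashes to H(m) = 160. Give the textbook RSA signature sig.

216

(H(m))^2 ≡ 160^2 = 25600 ≡ 712
(H(m))^4 ≡ 712^2 = 506944 ≡ 888
(H(m))^8 ≡ 888^2 = 788544 ≡ 424
(H(m))^16 ≡ 424^2 = 179776 ≡ 375
(H(m))^32 ≡ 375^2 = 140625 ≡ 630
(H(m))^64 ≡ 630^2 = 396900 ≡ 766
(H(m))^128 ≡ 766^2 = 586756 ≡ 851
(H(m))^256 ≡ 851^2 = 724201 ≡ 375
(H(m))^512 ≡ 375^2 = 140625 ≡ 630
823 = 512 + 256 + 32 + 16 + 4 + 2 + 1, so (H(m))^823 ≡ 630·375·630·375·888·712·160 ≡ 216 (mod 1037)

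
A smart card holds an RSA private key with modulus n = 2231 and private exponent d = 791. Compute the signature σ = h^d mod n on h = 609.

1631

h^2 ≡ 609^2 = 370881 ≡ 535
h^4 ≡ 535^2 = 286225 ≡ 657
h^8 ≡ 657^2 = 431649 ≡ 1066
h^16 ≡ 1066^2 = 1136356 ≡ 777
h^32 ≡ 777^2 = 603729 ≡ 1359
h^64 ≡ 1359^2 = 1846881 ≡ 1844
h^128 ≡ 1844^2 = 3400336 ≡ 292
h^256 ≡ 292^2 = 85264 ≡ 486
h^512 ≡ 486^2 = 236196 ≡ 1941
791 = 512 + 256 + 16 + 4 + 2 + 1, so h^791 ≡ 1941·486·777·657·535·609 ≡ 1631 (mod 2231)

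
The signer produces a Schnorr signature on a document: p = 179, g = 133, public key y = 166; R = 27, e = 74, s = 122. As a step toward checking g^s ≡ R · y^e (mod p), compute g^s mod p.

9

133^2 = 17689 ≡ 147
133^4 ≡ 147^2 = 21609 ≡ 129
133^8 ≡ 129^2 = 16641 ≡ 173
133^16 ≡ 173^2 = 29929 ≡ 36
133^32 ≡ 36^2 = 1296 ≡ 43
133^64 ≡ 43^2 = 1849 ≡ 59
122 = 64 + 32 + 16 + 8 + 2, so 133^122 ≡ 59·43·36·173·147 ≡ 9 (mod 179)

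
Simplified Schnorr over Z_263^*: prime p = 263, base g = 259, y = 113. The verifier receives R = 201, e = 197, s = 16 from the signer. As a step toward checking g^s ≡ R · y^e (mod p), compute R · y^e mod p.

113^2 = 12769 ≡ 145
113^4 ≡ 145^2 = 21025 ≡ 248
113^8 ≡ 248^2 = 61504 ≡ 225
113^16 ≡ 225^2 = 50625 ≡ 129
113^32 ≡ 129^2 = 16641 ≡ 72
113^64 ≡ 72^2 = 5184 ≡ 187
113^128 ≡ 187^2 = 34969 ≡ 253
197 = 128 + 64 + 4 + 1, so 113^197 ≡ 253·187·248·113 ≡ 237 (mod 263)
R · y^e ≡ 201·237 = 47637 ≡ 34 (mod 263)

34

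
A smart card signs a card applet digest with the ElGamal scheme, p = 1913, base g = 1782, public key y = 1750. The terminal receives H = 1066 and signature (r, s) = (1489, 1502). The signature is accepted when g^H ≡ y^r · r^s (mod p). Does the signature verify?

Left side g^H mod p:
Squares mod 1913: 1782^1≡1782, 1782^2≡1857, 1782^4≡1223, 1782^8≡1676, 1782^16≡692, 1782^32≡614, 1782^64≡135, 1782^128≡1008, 1782^256≡261, 1782^512≡1166, 1782^1024≡1326
1066 = 1024 + 32 + 8 + 2, so 1782^1066 ≡ 1326·614·1676·1857 ≡ 282 (mod 1913)
Right side y^r · r^s mod p:
Squares mod 1913: 1750^1≡1750, 1750^2≡1700, 1750^4≡1370, 1750^8≡247, 1750^16≡1706, 1750^32≡763, 1750^64≡617, 1750^128≡2, 1750^256≡4, 1750^512≡16, 1750^1024≡256
1489 = 1024 + 256 + 128 + 64 + 16 + 1, so 1750^1489 ≡ 256·4·2·617·1706·1750 ≡ 1340 (mod 1913)
Squares mod 1913: 1489^1≡1489, 1489^2≡1867, 1489^4≡203, 1489^8≡1036, 1489^16≡103, 1489^32≡1044, 1489^64≡1439, 1489^128≡855, 1489^256≡259, 1489^512≡126, 1489^1024≡572
1502 = 1024 + 256 + 128 + 64 + 16 + 8 + 4 + 2, so 1489^1502 ≡ 572·259·855·1439·103·1036·203·1867 ≡ 205 (mod 1913)
1340·205 = 274700 ≡ 1141 (mod 1913)
282 ≠ 1141, so verification fails.

does not verify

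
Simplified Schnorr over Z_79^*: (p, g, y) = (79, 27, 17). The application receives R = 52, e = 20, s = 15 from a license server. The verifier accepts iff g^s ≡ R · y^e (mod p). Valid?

no

g^s mod p:
27^2 = 729 ≡ 18
27^4 ≡ 18^2 = 324 ≡ 8
27^8 ≡ 8^2 = 64
15 = 8 + 4 + 2 + 1, so 27^15 ≡ 64·8·18·27 ≡ 61 (mod 79)
R · y^e mod p:
17^2 = 289 ≡ 52
17^4 ≡ 52^2 = 2704 ≡ 18
17^8 ≡ 18^2 = 324 ≡ 8
17^16 ≡ 8^2 = 64
20 = 16 + 4, so 17^20 ≡ 64·18 ≡ 46 (mod 79)
52·46 = 2392 ≡ 22 (mod 79)
61 ≠ 22; the check fails.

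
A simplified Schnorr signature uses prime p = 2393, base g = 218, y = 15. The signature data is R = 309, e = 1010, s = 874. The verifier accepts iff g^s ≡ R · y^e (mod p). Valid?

yes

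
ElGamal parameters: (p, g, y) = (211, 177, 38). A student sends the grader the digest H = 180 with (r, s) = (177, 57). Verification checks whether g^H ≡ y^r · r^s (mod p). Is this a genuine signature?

genuine

Left side g^H mod p:
177^2 = 31329 ≡ 101
177^4 ≡ 101^2 = 10201 ≡ 73
177^8 ≡ 73^2 = 5329 ≡ 54
177^16 ≡ 54^2 = 2916 ≡ 173
177^32 ≡ 173^2 = 29929 ≡ 178
177^64 ≡ 178^2 = 31684 ≡ 34
177^128 ≡ 34^2 = 1156 ≡ 101
180 = 128 + 32 + 16 + 4, so 177^180 ≡ 101·178·173·73 ≡ 144 (mod 211)
Right side y^r · r^s mod p:
38^2 = 1444 ≡ 178
38^4 ≡ 178^2 = 31684 ≡ 34
38^8 ≡ 34^2 = 1156 ≡ 101
38^16 ≡ 101^2 = 10201 ≡ 73
38^32 ≡ 73^2 = 5329 ≡ 54
38^64 ≡ 54^2 = 2916 ≡ 173
38^128 ≡ 173^2 = 29929 ≡ 178
177 = 128 + 32 + 16 + 1, so 38^177 ≡ 178·54·73·38 ≡ 40 (mod 211)
177^2 = 31329 ≡ 101
177^4 ≡ 101^2 = 10201 ≡ 73
177^8 ≡ 73^2 = 5329 ≡ 54
177^16 ≡ 54^2 = 2916 ≡ 173
177^32 ≡ 173^2 = 29929 ≡ 178
57 = 32 + 16 + 8 + 1, so 177^57 ≡ 178·173·54·177 ≡ 88 (mod 211)
40·88 = 3520 ≡ 144 (mod 211)
144 ≡ 144 (mod 211), so the signature is genuine.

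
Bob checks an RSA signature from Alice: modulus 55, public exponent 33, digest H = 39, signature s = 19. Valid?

s^2 ≡ 19^2 = 361 ≡ 31
s^4 ≡ 31^2 = 961 ≡ 26
s^8 ≡ 26^2 = 676 ≡ 16
s^16 ≡ 16^2 = 256 ≡ 36
s^32 ≡ 36^2 = 1296 ≡ 31
33 = 32 + 1, so s^33 ≡ 31·19 ≡ 39 (mod 55)
Since 39 equals the digest 39, verification succeeds.

yes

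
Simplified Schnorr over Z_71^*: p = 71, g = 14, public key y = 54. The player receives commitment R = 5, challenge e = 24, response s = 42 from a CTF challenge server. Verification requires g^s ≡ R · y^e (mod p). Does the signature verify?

verifies

g^s mod p:
14^2 = 196 ≡ 54
14^4 ≡ 54^2 = 2916 ≡ 5
14^8 ≡ 5^2 = 25
14^16 ≡ 25^2 = 625 ≡ 57
14^32 ≡ 57^2 = 3249 ≡ 54
42 = 32 + 8 + 2, so 14^42 ≡ 54·25·54 ≡ 54 (mod 71)
R · y^e mod p:
54^2 = 2916 ≡ 5
54^4 ≡ 5^2 = 25
54^8 ≡ 25^2 = 625 ≡ 57
54^16 ≡ 57^2 = 3249 ≡ 54
24 = 16 + 8, so 54^24 ≡ 54·57 ≡ 25 (mod 71)
5·25 = 125 ≡ 54 (mod 71)
54 ≡ 54 (mod 71); signature holds.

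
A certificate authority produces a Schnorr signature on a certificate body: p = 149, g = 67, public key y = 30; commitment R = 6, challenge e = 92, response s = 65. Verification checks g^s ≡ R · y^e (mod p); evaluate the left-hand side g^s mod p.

39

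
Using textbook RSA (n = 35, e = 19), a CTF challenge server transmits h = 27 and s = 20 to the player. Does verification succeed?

fails

Squares mod 35: s^1≡20, s^2≡15, s^4≡15, s^8≡15, s^16≡15
19 = 16 + 2 + 1, so s^19 ≡ 15·15·20 ≡ 20 (mod 35)
s^19 mod 35 = 20, but h = 27.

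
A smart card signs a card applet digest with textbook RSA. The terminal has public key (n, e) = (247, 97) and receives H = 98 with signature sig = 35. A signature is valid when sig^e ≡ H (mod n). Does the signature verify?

sig^97 mod 247 = 74
The recovered value 74 does not match the digest 98.

does not verify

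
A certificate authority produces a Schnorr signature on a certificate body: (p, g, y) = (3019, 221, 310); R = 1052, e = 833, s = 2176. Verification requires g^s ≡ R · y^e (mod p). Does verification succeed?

fails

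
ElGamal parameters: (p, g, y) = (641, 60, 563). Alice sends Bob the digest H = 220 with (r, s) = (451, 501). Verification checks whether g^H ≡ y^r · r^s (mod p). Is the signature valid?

valid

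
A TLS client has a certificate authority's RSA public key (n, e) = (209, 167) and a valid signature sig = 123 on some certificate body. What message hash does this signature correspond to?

73

sig^2 ≡ 123^2 = 15129 ≡ 81
sig^4 ≡ 81^2 = 6561 ≡ 82
sig^8 ≡ 82^2 = 6724 ≡ 36
sig^16 ≡ 36^2 = 1296 ≡ 42
sig^32 ≡ 42^2 = 1764 ≡ 92
sig^64 ≡ 92^2 = 8464 ≡ 104
sig^128 ≡ 104^2 = 10816 ≡ 157
167 = 128 + 32 + 4 + 2 + 1, so sig^167 ≡ 157·92·82·81·123 ≡ 73 (mod 209)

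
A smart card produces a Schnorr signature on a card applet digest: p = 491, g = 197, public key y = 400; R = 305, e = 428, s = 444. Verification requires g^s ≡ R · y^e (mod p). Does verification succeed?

passes

g^s mod p:
Squares mod 491: 197^1≡197, 197^2≡20, 197^4≡400, 197^8≡425, 197^16≡428, 197^32≡41, 197^64≡208, 197^128≡56, 197^256≡190
444 = 256 + 128 + 32 + 16 + 8 + 4, so 197^444 ≡ 190·56·41·428·425·400 ≡ 230 (mod 491)
R · y^e mod p:
Squares mod 491: 400^1≡400, 400^2≡425, 400^4≡428, 400^8≡41, 400^16≡208, 400^32≡56, 400^64≡190, 400^128≡257, 400^256≡255
428 = 256 + 128 + 32 + 8 + 4, so 400^428 ≡ 255·257·56·41·428 ≡ 41 (mod 491)
305·41 = 12505 ≡ 230 (mod 491)
230 ≡ 230 (mod 491); signature holds.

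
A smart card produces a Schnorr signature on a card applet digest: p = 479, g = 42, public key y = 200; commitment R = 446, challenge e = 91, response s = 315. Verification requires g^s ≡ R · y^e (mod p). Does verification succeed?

fails

g^s mod p:
42^315 mod 479 = 385
R · y^e mod p:
200^91 mod 479 = 331
446·331 = 147626 ≡ 94 (mod 479)
385 ≠ 94; the check fails.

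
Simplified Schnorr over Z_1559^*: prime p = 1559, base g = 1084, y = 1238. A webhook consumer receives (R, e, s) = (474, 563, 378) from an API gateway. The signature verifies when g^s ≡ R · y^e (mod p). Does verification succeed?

passes

g^s mod p:
1084^378 mod 1559 = 122
R · y^e mod p:
1238^563 mod 1559 = 737
474·737 = 349338 ≡ 122 (mod 1559)
122 ≡ 122 (mod 1559); signature holds.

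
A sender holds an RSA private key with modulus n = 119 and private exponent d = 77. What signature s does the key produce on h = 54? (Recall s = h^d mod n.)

80

h^77 mod 119 = 80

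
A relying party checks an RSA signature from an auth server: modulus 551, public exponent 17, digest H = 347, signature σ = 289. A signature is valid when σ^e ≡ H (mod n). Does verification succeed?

passes

Squares mod 551: σ^1≡289, σ^2≡320, σ^4≡465, σ^8≡233, σ^16≡291
17 = 16 + 1, so σ^17 ≡ 291·289 ≡ 347 (mod 551)
σ^17 mod 551 = 347 matches H.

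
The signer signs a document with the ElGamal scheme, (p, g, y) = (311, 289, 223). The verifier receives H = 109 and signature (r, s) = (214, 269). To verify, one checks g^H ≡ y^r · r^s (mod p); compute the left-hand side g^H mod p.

10

289^109 mod 311 = 10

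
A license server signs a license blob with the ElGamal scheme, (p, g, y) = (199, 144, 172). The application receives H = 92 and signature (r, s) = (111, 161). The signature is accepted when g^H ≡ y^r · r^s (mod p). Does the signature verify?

verifies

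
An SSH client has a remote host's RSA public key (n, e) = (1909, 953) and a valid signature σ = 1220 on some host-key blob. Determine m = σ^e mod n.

σ^2 ≡ 1220^2 = 1488400 ≡ 1289
σ^4 ≡ 1289^2 = 1661521 ≡ 691
σ^8 ≡ 691^2 = 477481 ≡ 231
σ^16 ≡ 231^2 = 53361 ≡ 1818
σ^32 ≡ 1818^2 = 3305124 ≡ 645
σ^64 ≡ 645^2 = 416025 ≡ 1772
σ^128 ≡ 1772^2 = 3139984 ≡ 1588
σ^256 ≡ 1588^2 = 2521744 ≡ 1864
σ^512 ≡ 1864^2 = 3474496 ≡ 116
953 = 512 + 256 + 128 + 32 + 16 + 8 + 1, so σ^953 ≡ 116·1864·1588·645·1818·231·1220 ≡ 875 (mod 1909)

875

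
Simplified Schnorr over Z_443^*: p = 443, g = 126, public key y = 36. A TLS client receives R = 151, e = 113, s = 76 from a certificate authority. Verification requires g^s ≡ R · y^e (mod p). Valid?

g^s mod p:
Squares mod 443: 126^1≡126, 126^2≡371, 126^4≡311, 126^8≡147, 126^16≡345, 126^32≡301, 126^64≡229
76 = 64 + 8 + 4, so 126^76 ≡ 229·147·311 ≡ 217 (mod 443)
R · y^e mod p:
Squares mod 443: 36^1≡36, 36^2≡410, 36^4≡203, 36^8≡10, 36^16≡100, 36^32≡254, 36^64≡281
113 = 64 + 32 + 16 + 1, so 36^113 ≡ 281·254·100·36 ≡ 198 (mod 443)
151·198 = 29898 ≡ 217 (mod 443)
217 ≡ 217 (mod 443); signature holds.

yes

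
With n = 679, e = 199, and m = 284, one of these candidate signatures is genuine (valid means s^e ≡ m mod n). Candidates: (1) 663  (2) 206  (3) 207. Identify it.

Candidate 1: Squares mod 679: 663^1≡663, 663^2≡256, 663^4≡352, 663^8≡326, 663^16≡352, 663^32≡326, 663^64≡352, 663^128≡326; 199 = 128 + 64 + 4 + 2 + 1, so 663^199 ≡ 326·352·352·256·663 ≡ 404 (mod 679)
Candidate 2: Squares mod 679: 206^1≡206, 206^2≡338, 206^4≡172, 206^8≡387, 206^16≡389, 206^32≡583, 206^64≡389, 206^128≡583; 199 = 128 + 64 + 4 + 2 + 1, so 206^199 ≡ 583·389·172·338·206 ≡ 493 (mod 679)
Candidate 3: Squares mod 679: 207^1≡207, 207^2≡72, 207^4≡431, 207^8≡394, 207^16≡424, 207^32≡520, 207^64≡158, 207^128≡520; 199 = 128 + 64 + 4 + 2 + 1, so 207^199 ≡ 520·158·431·72·207 ≡ 284 (mod 679)
  → matches m = 284

3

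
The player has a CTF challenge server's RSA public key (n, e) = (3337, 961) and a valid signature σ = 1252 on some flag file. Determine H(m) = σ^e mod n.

2238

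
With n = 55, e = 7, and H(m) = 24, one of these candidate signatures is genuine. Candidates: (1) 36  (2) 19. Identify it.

2

Candidate 1: 36^2 = 1296 ≡ 31; 36^4 ≡ 31^2 = 961 ≡ 26; 7 = 4 + 2 + 1, so 36^7 ≡ 26·31·36 ≡ 31 (mod 55)
Candidate 2: 19^2 = 361 ≡ 31; 19^4 ≡ 31^2 = 961 ≡ 26; 7 = 4 + 2 + 1, so 19^7 ≡ 26·31·19 ≡ 24 (mod 55)
  → matches H(m) = 24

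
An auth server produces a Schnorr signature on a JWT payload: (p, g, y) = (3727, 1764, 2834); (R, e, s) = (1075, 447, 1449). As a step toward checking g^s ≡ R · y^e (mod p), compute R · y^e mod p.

1378

2834^447 mod 3727 = 2813
R · y^e ≡ 1075·2813 = 3023975 ≡ 1378 (mod 3727)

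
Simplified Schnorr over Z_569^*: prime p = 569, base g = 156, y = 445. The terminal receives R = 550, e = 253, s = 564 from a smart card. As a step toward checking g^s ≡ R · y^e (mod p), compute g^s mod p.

156^564 mod 569 = 544

544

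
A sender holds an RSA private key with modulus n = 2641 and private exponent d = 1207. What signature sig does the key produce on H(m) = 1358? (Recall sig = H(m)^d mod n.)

180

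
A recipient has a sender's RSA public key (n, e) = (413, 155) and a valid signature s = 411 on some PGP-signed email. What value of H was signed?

80

s^155 mod 413 = 80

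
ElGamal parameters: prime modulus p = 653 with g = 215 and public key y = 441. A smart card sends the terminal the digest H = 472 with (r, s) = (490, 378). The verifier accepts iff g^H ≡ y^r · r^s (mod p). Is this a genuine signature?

Left side g^H mod p:
215^472 mod 653 = 92
Right side y^r · r^s mod p:
441^490 mod 653 = 212
490^378 mod 653 = 99
212·99 = 20988 ≡ 92 (mod 653)
92 ≡ 92 (mod 653), so the signature is genuine.

genuine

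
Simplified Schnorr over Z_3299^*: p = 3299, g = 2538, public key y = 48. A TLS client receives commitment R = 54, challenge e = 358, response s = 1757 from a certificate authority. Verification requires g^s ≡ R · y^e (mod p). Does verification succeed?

g^s mod p:
2538^2 = 6441444 ≡ 1796
2538^4 ≡ 1796^2 = 3225616 ≡ 2493
2538^8 ≡ 2493^2 = 6215049 ≡ 3032
2538^16 ≡ 3032^2 = 9193024 ≡ 2010
2538^32 ≡ 2010^2 = 4040100 ≡ 2124
2538^64 ≡ 2124^2 = 4511376 ≡ 1643
2538^128 ≡ 1643^2 = 2699449 ≡ 867
2538^256 ≡ 867^2 = 751689 ≡ 2816
2538^512 ≡ 2816^2 = 7929856 ≡ 2359
2538^1024 ≡ 2359^2 = 5564881 ≡ 2767
1757 = 1024 + 512 + 128 + 64 + 16 + 8 + 4 + 1, so 2538^1757 ≡ 2767·2359·867·1643·2010·3032·2493·2538 ≡ 588 (mod 3299)
R · y^e mod p:
48^2 = 2304
48^4 ≡ 2304^2 = 5308416 ≡ 325
48^8 ≡ 325^2 = 105625 ≡ 57
48^16 ≡ 57^2 = 3249
48^32 ≡ 3249^2 = 10556001 ≡ 2500
48^64 ≡ 2500^2 = 6250000 ≡ 1694
48^128 ≡ 1694^2 = 2869636 ≡ 2805
48^256 ≡ 2805^2 = 7868025 ≡ 3209
358 = 256 + 64 + 32 + 4 + 2, so 48^358 ≡ 3209·1694·2500·325·2304 ≡ 2555 (mod 3299)
54·2555 = 137970 ≡ 2711 (mod 3299)
588 ≠ 2711; the check fails.

fails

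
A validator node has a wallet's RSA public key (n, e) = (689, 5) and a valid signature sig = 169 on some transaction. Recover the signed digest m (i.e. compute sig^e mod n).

572

sig^2 ≡ 169^2 = 28561 ≡ 312
sig^4 ≡ 312^2 = 97344 ≡ 195
5 = 4 + 1, so sig^5 ≡ 195·169 ≡ 572 (mod 689)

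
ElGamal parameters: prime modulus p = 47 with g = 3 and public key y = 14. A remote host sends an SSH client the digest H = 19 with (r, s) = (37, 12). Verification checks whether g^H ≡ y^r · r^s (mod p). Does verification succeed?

fails

Left side g^H mod p:
3^2 = 9
3^4 ≡ 9^2 = 81 ≡ 34
3^8 ≡ 34^2 = 1156 ≡ 28
3^16 ≡ 28^2 = 784 ≡ 32
19 = 16 + 2 + 1, so 3^19 ≡ 32·9·3 ≡ 18 (mod 47)
Right side y^r · r^s mod p:
14^2 = 196 ≡ 8
14^4 ≡ 8^2 = 64 ≡ 17
14^8 ≡ 17^2 = 289 ≡ 7
14^16 ≡ 7^2 = 49 ≡ 2
14^32 ≡ 2^2 = 4
37 = 32 + 4 + 1, so 14^37 ≡ 4·17·14 ≡ 12 (mod 47)
37^2 = 1369 ≡ 6
37^4 ≡ 6^2 = 36
37^8 ≡ 36^2 = 1296 ≡ 27
12 = 8 + 4, so 37^12 ≡ 27·36 ≡ 32 (mod 47)
12·32 = 384 ≡ 8 (mod 47)
18 ≠ 8, so verification fails.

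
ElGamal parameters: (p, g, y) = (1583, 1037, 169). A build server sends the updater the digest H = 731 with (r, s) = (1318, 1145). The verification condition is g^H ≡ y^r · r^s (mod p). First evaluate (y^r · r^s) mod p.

1301

169^1318 mod 1583 = 290
1318^1145 mod 1583 = 1058
y^r · r^s ≡ 290·1058 = 306820 ≡ 1301 (mod 1583)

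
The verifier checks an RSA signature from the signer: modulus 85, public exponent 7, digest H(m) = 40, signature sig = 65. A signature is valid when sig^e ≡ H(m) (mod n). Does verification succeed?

sig^2 ≡ 65^2 = 4225 ≡ 60
sig^4 ≡ 60^2 = 3600 ≡ 30
7 = 4 + 2 + 1, so sig^7 ≡ 30·60·65 ≡ 40 (mod 85)
sig^7 mod 85 = 40 matches H(m).

passes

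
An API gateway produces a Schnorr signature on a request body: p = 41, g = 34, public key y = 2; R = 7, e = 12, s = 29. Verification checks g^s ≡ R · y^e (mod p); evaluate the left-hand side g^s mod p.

13

34^29 mod 41 = 13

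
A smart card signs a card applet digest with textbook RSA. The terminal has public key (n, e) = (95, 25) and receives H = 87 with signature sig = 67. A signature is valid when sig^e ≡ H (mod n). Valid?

no

sig^2 ≡ 67^2 = 4489 ≡ 24
sig^4 ≡ 24^2 = 576 ≡ 6
sig^8 ≡ 6^2 = 36
sig^16 ≡ 36^2 = 1296 ≡ 61
25 = 16 + 8 + 1, so sig^25 ≡ 61·36·67 ≡ 72 (mod 95)
72 ≠ 87, so verification fails.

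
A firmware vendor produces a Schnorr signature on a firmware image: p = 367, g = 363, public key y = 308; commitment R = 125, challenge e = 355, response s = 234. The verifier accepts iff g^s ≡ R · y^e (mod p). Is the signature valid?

valid

g^s mod p:
363^2 = 131769 ≡ 16
363^4 ≡ 16^2 = 256
363^8 ≡ 256^2 = 65536 ≡ 210
363^16 ≡ 210^2 = 44100 ≡ 60
363^32 ≡ 60^2 = 3600 ≡ 297
363^64 ≡ 297^2 = 88209 ≡ 129
363^128 ≡ 129^2 = 16641 ≡ 126
234 = 128 + 64 + 32 + 8 + 2, so 363^234 ≡ 126·129·297·210·16 ≡ 211 (mod 367)
R · y^e mod p:
308^2 = 94864 ≡ 178
308^4 ≡ 178^2 = 31684 ≡ 122
308^8 ≡ 122^2 = 14884 ≡ 204
308^16 ≡ 204^2 = 41616 ≡ 145
308^32 ≡ 145^2 = 21025 ≡ 106
308^64 ≡ 106^2 = 11236 ≡ 226
308^128 ≡ 226^2 = 51076 ≡ 63
308^256 ≡ 63^2 = 3969 ≡ 299
355 = 256 + 64 + 32 + 2 + 1, so 308^355 ≡ 299·226·106·178·308 ≡ 125 (mod 367)
125·125 = 15625 ≡ 211 (mod 367)
211 ≡ 211 (mod 367); signature holds.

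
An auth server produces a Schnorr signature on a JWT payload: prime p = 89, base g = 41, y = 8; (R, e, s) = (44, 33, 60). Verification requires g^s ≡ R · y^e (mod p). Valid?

yes

g^s mod p:
41^2 = 1681 ≡ 79
41^4 ≡ 79^2 = 6241 ≡ 11
41^8 ≡ 11^2 = 121 ≡ 32
41^16 ≡ 32^2 = 1024 ≡ 45
41^32 ≡ 45^2 = 2025 ≡ 67
60 = 32 + 16 + 8 + 4, so 41^60 ≡ 67·45·32·11 ≡ 44 (mod 89)
R · y^e mod p:
8^2 = 64
8^4 ≡ 64^2 = 4096 ≡ 2
8^8 ≡ 2^2 = 4
8^16 ≡ 4^2 = 16
8^32 ≡ 16^2 = 256 ≡ 78
33 = 32 + 1, so 8^33 ≡ 78·8 ≡ 1 (mod 89)
44·1 = 44 ≡ 44 (mod 89)
44 ≡ 44 (mod 89); signature holds.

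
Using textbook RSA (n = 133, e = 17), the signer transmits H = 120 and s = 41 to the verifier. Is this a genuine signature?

forged

s^2 ≡ 41^2 = 1681 ≡ 85
s^4 ≡ 85^2 = 7225 ≡ 43
s^8 ≡ 43^2 = 1849 ≡ 120
s^16 ≡ 120^2 = 14400 ≡ 36
17 = 16 + 1, so s^17 ≡ 36·41 ≡ 13 (mod 133)
13 ≠ 120, so verification fails.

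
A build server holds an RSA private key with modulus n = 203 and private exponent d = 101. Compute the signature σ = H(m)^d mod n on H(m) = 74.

Squares mod 203: (H(m))^1≡74, (H(m))^2≡198, (H(m))^4≡25, (H(m))^8≡16, (H(m))^16≡53, (H(m))^32≡170, (H(m))^64≡74
101 = 64 + 32 + 4 + 1, so (H(m))^101 ≡ 74·170·25·74 ≡ 65 (mod 203)

65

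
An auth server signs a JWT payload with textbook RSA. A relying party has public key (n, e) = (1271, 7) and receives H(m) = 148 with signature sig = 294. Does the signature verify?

does not verify

sig^7 mod 1271 = 550
The recovered value 550 does not match the digest 148.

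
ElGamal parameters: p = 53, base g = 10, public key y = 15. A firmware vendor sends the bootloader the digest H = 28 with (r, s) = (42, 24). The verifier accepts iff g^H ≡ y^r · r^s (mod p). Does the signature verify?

does not verify

Left side g^H mod p:
10^2 = 100 ≡ 47
10^4 ≡ 47^2 = 2209 ≡ 36
10^8 ≡ 36^2 = 1296 ≡ 24
10^16 ≡ 24^2 = 576 ≡ 46
28 = 16 + 8 + 4, so 10^28 ≡ 46·24·36 ≡ 47 (mod 53)
Right side y^r · r^s mod p:
15^2 = 225 ≡ 13
15^4 ≡ 13^2 = 169 ≡ 10
15^8 ≡ 10^2 = 100 ≡ 47
15^16 ≡ 47^2 = 2209 ≡ 36
15^32 ≡ 36^2 = 1296 ≡ 24
42 = 32 + 8 + 2, so 15^42 ≡ 24·47·13 ≡ 36 (mod 53)
42^2 = 1764 ≡ 15
42^4 ≡ 15^2 = 225 ≡ 13
42^8 ≡ 13^2 = 169 ≡ 10
42^16 ≡ 10^2 = 100 ≡ 47
24 = 16 + 8, so 42^24 ≡ 47·10 ≡ 46 (mod 53)
36·46 = 1656 ≡ 13 (mod 53)
47 ≠ 13, so verification fails.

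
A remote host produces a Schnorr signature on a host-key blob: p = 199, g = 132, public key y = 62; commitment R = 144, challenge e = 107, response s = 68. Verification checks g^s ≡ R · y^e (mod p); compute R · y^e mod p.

111

62^2 = 3844 ≡ 63
62^4 ≡ 63^2 = 3969 ≡ 188
62^8 ≡ 188^2 = 35344 ≡ 121
62^16 ≡ 121^2 = 14641 ≡ 114
62^32 ≡ 114^2 = 12996 ≡ 61
62^64 ≡ 61^2 = 3721 ≡ 139
107 = 64 + 32 + 8 + 2 + 1, so 62^107 ≡ 139·61·121·63·62 ≡ 121 (mod 199)
R · y^e ≡ 144·121 = 17424 ≡ 111 (mod 199)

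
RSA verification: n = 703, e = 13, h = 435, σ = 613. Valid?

Squares mod 703: σ^1≡613, σ^2≡367, σ^4≡416, σ^8≡118
13 = 8 + 4 + 1, so σ^13 ≡ 118·416·613 ≡ 435 (mod 703)
Since 435 equals the digest 435, verification succeeds.

yes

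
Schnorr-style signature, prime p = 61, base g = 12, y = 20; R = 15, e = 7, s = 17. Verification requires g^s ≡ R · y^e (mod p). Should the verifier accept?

g^s mod p:
Squares mod 61: 12^1≡12, 12^2≡22, 12^4≡57, 12^8≡16, 12^16≡12
17 = 16 + 1, so 12^17 ≡ 12·12 ≡ 22 (mod 61)
R · y^e mod p:
Squares mod 61: 20^1≡20, 20^2≡34, 20^4≡58
7 = 4 + 2 + 1, so 20^7 ≡ 58·34·20 ≡ 34 (mod 61)
15·34 = 510 ≡ 22 (mod 61)
22 ≡ 22 (mod 61); signature holds.

accept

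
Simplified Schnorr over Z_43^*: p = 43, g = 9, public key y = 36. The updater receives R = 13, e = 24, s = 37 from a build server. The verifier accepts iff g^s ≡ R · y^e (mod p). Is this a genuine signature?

genuine

g^s mod p:
Squares mod 43: 9^1≡9, 9^2≡38, 9^4≡25, 9^8≡23, 9^16≡13, 9^32≡40
37 = 32 + 4 + 1, so 9^37 ≡ 40·25·9 ≡ 13 (mod 43)
R · y^e mod p:
Squares mod 43: 36^1≡36, 36^2≡6, 36^4≡36, 36^8≡6, 36^16≡36
24 = 16 + 8, so 36^24 ≡ 36·6 ≡ 1 (mod 43)
13·1 = 13 ≡ 13 (mod 43)
13 ≡ 13 (mod 43); signature holds.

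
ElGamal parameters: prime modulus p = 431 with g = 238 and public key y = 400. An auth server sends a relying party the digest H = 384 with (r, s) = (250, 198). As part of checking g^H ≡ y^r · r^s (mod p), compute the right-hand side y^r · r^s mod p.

400^2 = 160000 ≡ 99
400^4 ≡ 99^2 = 9801 ≡ 319
400^8 ≡ 319^2 = 101761 ≡ 45
400^16 ≡ 45^2 = 2025 ≡ 301
400^32 ≡ 301^2 = 90601 ≡ 91
400^64 ≡ 91^2 = 8281 ≡ 92
400^128 ≡ 92^2 = 8464 ≡ 275
250 = 128 + 64 + 32 + 16 + 8 + 2, so 400^250 ≡ 275·92·91·301·45·99 ≡ 9 (mod 431)
250^2 = 62500 ≡ 5
250^4 ≡ 5^2 = 25
250^8 ≡ 25^2 = 625 ≡ 194
250^16 ≡ 194^2 = 37636 ≡ 139
250^32 ≡ 139^2 = 19321 ≡ 357
250^64 ≡ 357^2 = 127449 ≡ 304
250^128 ≡ 304^2 = 92416 ≡ 182
198 = 128 + 64 + 4 + 2, so 250^198 ≡ 182·304·25·5 ≡ 174 (mod 431)
y^r · r^s ≡ 9·174 = 1566 ≡ 273 (mod 431)

273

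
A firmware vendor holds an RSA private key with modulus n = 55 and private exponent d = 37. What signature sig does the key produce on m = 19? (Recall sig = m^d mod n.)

m^2 ≡ 19^2 = 361 ≡ 31
m^4 ≡ 31^2 = 961 ≡ 26
m^8 ≡ 26^2 = 676 ≡ 16
m^16 ≡ 16^2 = 256 ≡ 36
m^32 ≡ 36^2 = 1296 ≡ 31
37 = 32 + 4 + 1, so m^37 ≡ 31·26·19 ≡ 24 (mod 55)

24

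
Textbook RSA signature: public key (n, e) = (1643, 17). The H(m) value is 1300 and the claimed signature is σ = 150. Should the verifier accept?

σ^2 ≡ 150^2 = 22500 ≡ 1141
σ^4 ≡ 1141^2 = 1301881 ≡ 625
σ^8 ≡ 625^2 = 390625 ≡ 1234
σ^16 ≡ 1234^2 = 1522756 ≡ 1338
17 = 16 + 1, so σ^17 ≡ 1338·150 ≡ 254 (mod 1643)
The recovered value 254 does not match the digest 1300.

reject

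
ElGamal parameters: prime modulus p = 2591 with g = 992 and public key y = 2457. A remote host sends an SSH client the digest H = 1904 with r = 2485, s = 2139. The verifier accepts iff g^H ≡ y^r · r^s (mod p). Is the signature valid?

Left side g^H mod p:
Squares mod 2591: 992^1≡992, 992^2≡2075, 992^4≡1974, 992^8≡2403, 992^16≡1661, 992^32≡2097, 992^64≡482, 992^128≡1725, 992^256≡1157, 992^512≡1693, 992^1024≡603
1904 = 1024 + 512 + 256 + 64 + 32 + 16, so 992^1904 ≡ 603·1693·1157·482·2097·1661 ≡ 718 (mod 2591)
Right side y^r · r^s mod p:
Squares mod 2591: 2457^1≡2457, 2457^2≡2410, 2457^4≡1669, 2457^8≡236, 2457^16≡1285, 2457^32≡758, 2457^64≡1953, 2457^128≡257, 2457^256≡1274, 2457^512≡1110, 2457^1024≡1375, 2457^2048≡1786
2485 = 2048 + 256 + 128 + 32 + 16 + 4 + 1, so 2457^2485 ≡ 1786·1274·257·758·1285·1669·2457 ≡ 1074 (mod 2591)
Squares mod 2591: 2485^1≡2485, 2485^2≡872, 2485^4≡1221, 2485^8≡1016, 2485^16≡1038, 2485^32≡2179, 2485^64≡1329, 2485^128≡1770, 2485^256≡381, 2485^512≡65, 2485^1024≡1634, 2485^2048≡1226
2139 = 2048 + 64 + 16 + 8 + 2 + 1, so 2485^2139 ≡ 1226·1329·1038·1016·872·2485 ≡ 2115 (mod 2591)
1074·2115 = 2271510 ≡ 1794 (mod 2591)
718 ≠ 1794, so verification fails.

invalid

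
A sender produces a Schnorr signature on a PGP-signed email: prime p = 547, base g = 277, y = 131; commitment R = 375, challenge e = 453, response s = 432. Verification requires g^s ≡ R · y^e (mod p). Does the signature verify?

verifies

g^s mod p:
Squares mod 547: 277^1≡277, 277^2≡149, 277^4≡321, 277^8≡205, 277^16≡453, 277^32≡84, 277^64≡492, 277^128≡290, 277^256≡409
432 = 256 + 128 + 32 + 16, so 277^432 ≡ 409·290·84·453 ≡ 396 (mod 547)
R · y^e mod p:
Squares mod 547: 131^1≡131, 131^2≡204, 131^4≡44, 131^8≡295, 131^16≡52, 131^32≡516, 131^64≡414, 131^128≡185, 131^256≡311
453 = 256 + 128 + 64 + 4 + 1, so 131^453 ≡ 311·185·414·44·131 ≡ 303 (mod 547)
375·303 = 113625 ≡ 396 (mod 547)
396 ≡ 396 (mod 547); signature holds.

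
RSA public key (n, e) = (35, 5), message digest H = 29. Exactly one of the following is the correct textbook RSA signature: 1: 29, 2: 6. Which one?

Candidate 1: 29^2 = 841 ≡ 1; 29^4 ≡ 1^2 = 1; 5 = 4 + 1, so 29^5 ≡ 1·29 ≡ 29 (mod 35)
  → matches H = 29
Candidate 2: 6^2 = 36 ≡ 1; 6^4 ≡ 1^2 = 1; 5 = 4 + 1, so 6^5 ≡ 1·6 ≡ 6 (mod 35)

1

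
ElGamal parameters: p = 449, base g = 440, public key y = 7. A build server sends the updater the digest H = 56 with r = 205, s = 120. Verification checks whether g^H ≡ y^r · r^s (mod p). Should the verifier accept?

Left side g^H mod p:
440^2 = 193600 ≡ 81
440^4 ≡ 81^2 = 6561 ≡ 275
440^8 ≡ 275^2 = 75625 ≡ 193
440^16 ≡ 193^2 = 37249 ≡ 431
440^32 ≡ 431^2 = 185761 ≡ 324
56 = 32 + 16 + 8, so 440^56 ≡ 324·431·193 ≡ 67 (mod 449)
Right side y^r · r^s mod p:
7^2 = 49
7^4 ≡ 49^2 = 2401 ≡ 156
7^8 ≡ 156^2 = 24336 ≡ 90
7^16 ≡ 90^2 = 8100 ≡ 18
7^32 ≡ 18^2 = 324
7^64 ≡ 324^2 = 104976 ≡ 359
7^128 ≡ 359^2 = 128881 ≡ 18
205 = 128 + 64 + 8 + 4 + 1, so 7^205 ≡ 18·359·90·156·7 ≡ 4 (mod 449)
205^2 = 42025 ≡ 268
205^4 ≡ 268^2 = 71824 ≡ 433
205^8 ≡ 433^2 = 187489 ≡ 256
205^16 ≡ 256^2 = 65536 ≡ 431
205^32 ≡ 431^2 = 185761 ≡ 324
205^64 ≡ 324^2 = 104976 ≡ 359
120 = 64 + 32 + 16 + 8, so 205^120 ≡ 359·324·431·256 ≡ 193 (mod 449)
4·193 = 772 ≡ 323 (mod 449)
67 ≠ 323, so verification fails.

reject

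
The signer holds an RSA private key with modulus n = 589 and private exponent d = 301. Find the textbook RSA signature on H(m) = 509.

447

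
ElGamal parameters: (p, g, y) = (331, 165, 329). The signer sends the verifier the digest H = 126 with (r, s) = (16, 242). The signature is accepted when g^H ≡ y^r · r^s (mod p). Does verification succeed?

passes

Left side g^H mod p:
165^2 = 27225 ≡ 83
165^4 ≡ 83^2 = 6889 ≡ 269
165^8 ≡ 269^2 = 72361 ≡ 203
165^16 ≡ 203^2 = 41209 ≡ 165
165^32 ≡ 165^2 = 27225 ≡ 83
165^64 ≡ 83^2 = 6889 ≡ 269
126 = 64 + 32 + 16 + 8 + 4 + 2, so 165^126 ≡ 269·83·165·203·269·83 ≡ 150 (mod 331)
Right side y^r · r^s mod p:
329^2 = 108241 ≡ 4
329^4 ≡ 4^2 = 16
329^8 ≡ 16^2 = 256
329^16 ≡ 256^2 = 65536 ≡ 329
16^2 = 256
16^4 ≡ 256^2 = 65536 ≡ 329
16^8 ≡ 329^2 = 108241 ≡ 4
16^16 ≡ 4^2 = 16
16^32 ≡ 16^2 = 256
16^64 ≡ 256^2 = 65536 ≡ 329
16^128 ≡ 329^2 = 108241 ≡ 4
242 = 128 + 64 + 32 + 16 + 2, so 16^242 ≡ 4·329·256·16·256 ≡ 256 (mod 331)
329·256 = 84224 ≡ 150 (mod 331)
150 ≡ 150 (mod 331), so the signature is genuine.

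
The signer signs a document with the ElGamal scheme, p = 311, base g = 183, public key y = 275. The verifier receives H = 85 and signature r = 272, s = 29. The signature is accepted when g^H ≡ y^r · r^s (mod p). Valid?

yes

Left side g^H mod p:
Squares mod 311: 183^1≡183, 183^2≡212, 183^4≡160, 183^8≡98, 183^16≡274, 183^32≡125, 183^64≡75
85 = 64 + 16 + 4 + 1, so 183^85 ≡ 75·274·160·183 ≡ 171 (mod 311)
Right side y^r · r^s mod p:
Squares mod 311: 275^1≡275, 275^2≡52, 275^4≡216, 275^8≡6, 275^16≡36, 275^32≡52, 275^64≡216, 275^128≡6, 275^256≡36
272 = 256 + 16, so 275^272 ≡ 36·36 ≡ 52 (mod 311)
Squares mod 311: 272^1≡272, 272^2≡277, 272^4≡223, 272^8≡280, 272^16≡28
29 = 16 + 8 + 4 + 1, so 272^29 ≡ 28·280·223·272 ≡ 93 (mod 311)
52·93 = 4836 ≡ 171 (mod 311)
171 ≡ 171 (mod 311), so the signature is genuine.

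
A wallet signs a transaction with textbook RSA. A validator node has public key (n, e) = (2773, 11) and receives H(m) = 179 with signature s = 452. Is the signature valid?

s^2 ≡ 452^2 = 204304 ≡ 1875
s^4 ≡ 1875^2 = 3515625 ≡ 2234
s^8 ≡ 2234^2 = 4990756 ≡ 2129
11 = 8 + 2 + 1, so s^11 ≡ 2129·1875·452 ≡ 179 (mod 2773)
s^11 mod 2773 = 179 matches H(m).

valid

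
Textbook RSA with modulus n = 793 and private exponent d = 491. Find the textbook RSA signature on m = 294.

499

m^2 ≡ 294^2 = 86436 ≡ 792
m^4 ≡ 792^2 = 627264 ≡ 1
m^8 ≡ 1^2 = 1
m^16 ≡ 1^2 = 1
m^32 ≡ 1^2 = 1
m^64 ≡ 1^2 = 1
m^128 ≡ 1^2 = 1
m^256 ≡ 1^2 = 1
491 = 256 + 128 + 64 + 32 + 8 + 2 + 1, so m^491 ≡ 1·1·1·1·1·792·294 ≡ 499 (mod 793)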